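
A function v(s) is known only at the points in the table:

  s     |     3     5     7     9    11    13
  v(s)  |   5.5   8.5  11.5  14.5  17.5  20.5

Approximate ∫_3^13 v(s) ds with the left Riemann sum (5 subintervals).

115

Δs = 2.
Sum = 2·[5.5 + 8.5 + 11.5 + 14.5 + 17.5] = 115.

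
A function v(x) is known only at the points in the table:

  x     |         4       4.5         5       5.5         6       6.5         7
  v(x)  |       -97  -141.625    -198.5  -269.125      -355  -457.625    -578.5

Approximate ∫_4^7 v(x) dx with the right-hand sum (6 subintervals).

-1000.1875

Δx = 0.5.
Sum = 0.5·[(-141.625) + (-198.5) + (-269.125) + (-355) + (-457.625) + (-578.5)] = -1000.1875.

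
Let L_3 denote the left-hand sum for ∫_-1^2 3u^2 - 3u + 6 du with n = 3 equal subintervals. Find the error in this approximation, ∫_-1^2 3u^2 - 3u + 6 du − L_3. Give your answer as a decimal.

-1.5

Exact integral: ∫_-1^2 f(u) du = 22.5.
L_3 = 24.
Error = 22.5 − 24 = -1.5.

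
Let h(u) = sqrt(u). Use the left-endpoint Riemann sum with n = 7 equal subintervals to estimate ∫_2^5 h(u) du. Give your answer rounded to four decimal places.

5.3898

Δu = (5 − 2)/7 = 3/7.
Left endpoints: 2, 17/7, 20/7, 23/7, 26/7, 29/7, 32/7.
h(2) ≈ 1.4142, h(17/7) ≈ 1.5584, h(20/7) ≈ 1.6903, h(23/7) ≈ 1.8127, h(26/7) ≈ 1.9272, h(29/7) ≈ 2.0354, h(32/7) ≈ 2.1381.
Sum = Δu · [h(2) + h(17/7) + h(20/7) + ...].
Sum ≈ 5.3898.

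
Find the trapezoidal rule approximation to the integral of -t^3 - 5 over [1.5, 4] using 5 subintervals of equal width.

-76.09375

Δt = (4 − 1.5)/5 = 0.5.
f(1.5) = -8.375, f(2) = -13, f(2.5) = -20.625, f(3) = -32, f(3.5) = -47.875, f(4) = -69.
T_5 = (Δt/2)·[f(t_0) + 2f(t_1) + ... + 2f(t_{4}) + f(t_5)].
Sum = -76.09375.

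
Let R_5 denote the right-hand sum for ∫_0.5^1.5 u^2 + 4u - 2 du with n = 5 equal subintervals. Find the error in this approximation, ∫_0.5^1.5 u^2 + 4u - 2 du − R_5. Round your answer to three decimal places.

-0.607

Exact integral: ∫_0.5^1.5 f(u) du ≈ 3.08333.
R_5 = 3.69.
Error ≈ 3.08333 − 3.69 ≈ -0.607.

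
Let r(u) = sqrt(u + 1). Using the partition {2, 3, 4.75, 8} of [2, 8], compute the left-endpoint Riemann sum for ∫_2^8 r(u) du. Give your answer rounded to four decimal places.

Subinterval widths: 1, 1.75, 3.25.
Left endpoints: 2, 3, 4.75.
r(2) ≈ 1.7321, r(3) ≈ 2.0000, r(4.75) ≈ 2.3979.
Sum = Σ Δu_i · r(u_i).
Sum ≈ 13.0253.

13.0253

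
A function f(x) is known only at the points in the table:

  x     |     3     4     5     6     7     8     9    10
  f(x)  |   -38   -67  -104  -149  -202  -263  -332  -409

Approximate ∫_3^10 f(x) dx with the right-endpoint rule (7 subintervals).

Δx = 1.
Sum = 1·[(-67) + (-104) + (-149) + (-202) + (-263) + (-332) + (-409)] = -1526.

-1526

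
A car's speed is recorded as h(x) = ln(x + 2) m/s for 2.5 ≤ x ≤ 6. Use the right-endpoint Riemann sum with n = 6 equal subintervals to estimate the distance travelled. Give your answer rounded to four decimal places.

6.5322

Δx = (6 − 2.5)/6 = 7/12.
Right endpoints: 37/12, 11/3, 4.25, 29/6, 65/12, 6.
h(37/12) ≈ 1.6260, h(11/3) ≈ 1.7346, h(4.25) ≈ 1.8326, h(29/6) ≈ 1.9218, h(65/12) ≈ 2.0037, h(6) ≈ 2.0794.
Sum = Δx · [h(37/12) + h(11/3) + h(4.25) + ...].
Sum ≈ 6.5322.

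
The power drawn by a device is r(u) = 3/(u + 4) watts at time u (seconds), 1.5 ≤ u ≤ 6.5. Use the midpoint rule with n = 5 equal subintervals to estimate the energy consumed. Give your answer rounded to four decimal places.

1.9369

Δu = (6.5 − 1.5)/5 = 1.
Midpoints: 2, 3, 4, 5, 6.
r(2) = 0.5, r(3) = 3/7, r(4) = 0.375, r(5) = 1/3, r(6) = 0.3.
Sum = Δu · [r(2) + r(3) + r(4) + r(5) + r(6)].
Sum ≈ 1.9369.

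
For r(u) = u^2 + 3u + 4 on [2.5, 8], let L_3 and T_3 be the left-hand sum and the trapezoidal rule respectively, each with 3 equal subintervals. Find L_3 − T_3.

-68.0625

L_3 ≈ 209.10185.
T_3 ≈ 277.16435.
L_3 − T_3 = -68.0625.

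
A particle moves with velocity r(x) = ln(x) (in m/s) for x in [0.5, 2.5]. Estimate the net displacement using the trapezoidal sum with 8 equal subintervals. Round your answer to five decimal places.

0.62905

Δx = (2.5 − 0.5)/8 = 0.25.
r(0.5) ≈ -0.69315, r(0.75) ≈ -0.28768, r(1) ≈ 0.00000, r(1.25) ≈ 0.22314, r(1.5) ≈ 0.40547, r(1.75) ≈ 0.55962, r(2) ≈ 0.69315, r(2.25) ≈ 0.81093, r(2.5) ≈ 0.91629.
T_8 = (Δx/2)·[r(x_0) + 2r(x_1) + ... + 2r(x_{7}) + r(x_8)].
Sum ≈ 0.62905.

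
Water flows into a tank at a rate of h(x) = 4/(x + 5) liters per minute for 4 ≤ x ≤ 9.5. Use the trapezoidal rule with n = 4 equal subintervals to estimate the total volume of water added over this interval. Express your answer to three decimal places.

Δx = (9.5 − 4)/4 = 1.375.
h(4) = 4/9, h(5.375) = 32/83, h(6.75) = 16/47, h(8.125) = 32/105, h(9.5) = 8/29.
T_4 = (Δx/2)·[h(x_0) + 2h(x_1) + 2h(x_2) + 2h(x_3) + h(x_4)].
Sum ≈ 1.912.

1.912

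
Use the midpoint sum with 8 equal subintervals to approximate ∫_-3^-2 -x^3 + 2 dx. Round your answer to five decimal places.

18.24023

Δx = (-2 − (-3))/8 = 0.125.
Midpoints: -2.9375, -2.8125, -2.6875, -2.5625, -2.4375, -2.3125, -2.1875, -2.0625.
f(-2.9375) = 112015/4096, f(-2.8125) = 99317/4096, f(-2.6875) = 87699/4096, f(-2.5625) = 77113/4096, f(-2.4375) = 67511/4096, f(-2.3125) = 58845/4096, f(-2.1875) = 51067/4096, f(-2.0625) = 44129/4096.
Sum = Δx · [f(-2.9375) + f(-2.8125) + f(-2.6875) + ...].
Sum ≈ 18.24023.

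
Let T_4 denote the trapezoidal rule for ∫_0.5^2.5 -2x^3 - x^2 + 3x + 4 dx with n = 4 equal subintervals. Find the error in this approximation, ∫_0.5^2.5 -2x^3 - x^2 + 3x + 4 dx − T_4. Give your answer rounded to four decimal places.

0.8333

Exact integral: ∫_0.5^2.5 f(x) dx ≈ -7.666667.
T_4 = -8.5.
Error ≈ -7.666667 − (-8.5) ≈ 0.8333.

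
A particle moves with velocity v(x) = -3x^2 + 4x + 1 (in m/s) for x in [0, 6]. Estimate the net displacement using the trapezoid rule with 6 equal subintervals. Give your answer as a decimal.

Δx = (6 − 0)/6 = 1.
v(0) = 1, v(1) = 2, v(2) = -3, v(3) = -14, v(4) = -31, v(5) = -54, v(6) = -83.
T_6 = (Δx/2)·[v(x_0) + 2v(x_1) + ... + 2v(x_{5}) + v(x_6)].
Sum = -141.

-141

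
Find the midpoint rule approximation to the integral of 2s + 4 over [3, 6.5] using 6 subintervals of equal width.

47.25

Δs = (6.5 − 3)/6 = 7/12.
Midpoints: 79/24, 3.875, 107/24, 121/24, 5.625, 149/24.
f(79/24) = 127/12, f(3.875) = 11.75, f(107/24) = 155/12, f(121/24) = 169/12, f(5.625) = 15.25, f(149/24) = 197/12.
Sum = Δs · [f(79/24) + f(3.875) + f(107/24) + ...].
Sum = 47.25.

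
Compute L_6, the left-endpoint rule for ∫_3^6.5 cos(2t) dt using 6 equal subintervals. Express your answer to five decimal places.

Δt = (6.5 − 3)/6 = 7/12.
Left endpoints: 3, 43/12, 25/6, 4.75, 16/3, 71/12.
f(3) ≈ 0.96017, f(43/12) ≈ 0.63446, f(25/6) ≈ -0.46120, f(4.75) ≈ -0.99717, f(16/3) ≈ -0.32301, f(71/12) ≈ 0.74315.
Sum = Δt · [f(3) + f(43/12) + f(25/6) + ...].
Sum ≈ 0.32456.

0.32456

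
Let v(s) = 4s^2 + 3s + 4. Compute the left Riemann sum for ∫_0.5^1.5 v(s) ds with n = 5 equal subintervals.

10.26

Δs = (1.5 − 0.5)/5 = 0.2.
Left endpoints: 0.5, 0.7, 0.9, 1.1, 1.3.
v(0.5) = 6.5, v(0.7) = 8.06, v(0.9) = 9.94, v(1.1) = 12.14, v(1.3) = 14.66.
Sum = Δs · [v(0.5) + v(0.7) + v(0.9) + v(1.1) + v(1.3)].
Sum = 10.26.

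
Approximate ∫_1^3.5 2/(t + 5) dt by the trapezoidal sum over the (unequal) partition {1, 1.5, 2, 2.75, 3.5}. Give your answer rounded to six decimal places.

Subinterval widths: 0.5, 0.5, 0.75, 0.75.
f(1) = 1/3, f(1.5) = 4/13, f(2) = 2/7, f(2.75) = 8/31, f(3.5) = 4/17.
On each subinterval the trapezoid contributes (Δt_i/2)·[f(t_{i-1}) + f(t_i)].
Sum ≈ 0.697535.

0.697535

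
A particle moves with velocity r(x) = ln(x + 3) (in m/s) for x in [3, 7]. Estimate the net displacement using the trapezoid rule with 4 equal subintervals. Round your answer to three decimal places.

8.270

Δx = (7 − 3)/4 = 1.
r(3) ≈ 1.792, r(4) ≈ 1.946, r(5) ≈ 2.079, r(6) ≈ 2.197, r(7) ≈ 2.303.
T_4 = (Δx/2)·[r(x_0) + 2r(x_1) + 2r(x_2) + 2r(x_3) + r(x_4)].
Sum ≈ 8.270.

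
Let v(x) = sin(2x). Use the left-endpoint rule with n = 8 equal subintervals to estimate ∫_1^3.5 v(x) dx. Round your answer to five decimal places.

Δx = (3.5 − 1)/8 = 0.3125.
Left endpoints: 1, 1.3125, 1.625, 1.9375, 2.25, 2.5625, 2.875, 3.1875.
v(1) ≈ 0.90930, v(1.3125) ≈ 0.49392, v(1.625) ≈ -0.10820, v(1.9375) ≈ -0.66940, v(2.25) ≈ -0.97753, v(2.5625) ≈ -0.91608, v(2.875) ≈ -0.50828, v(3.1875) ≈ 0.09169.
Sum = Δx · [v(1) + v(1.3125) + v(1.625) + ...].
Sum ≈ -0.52643.

-0.52643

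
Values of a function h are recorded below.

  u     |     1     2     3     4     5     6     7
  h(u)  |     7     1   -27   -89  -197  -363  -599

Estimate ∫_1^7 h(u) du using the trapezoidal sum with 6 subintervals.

Δu = 1.
T_6 = (1/2)·[7 + 2·1 + 2·(-27) + 2·(-89) + 2·(-197) + 2·(-363) + (-599)] = -971.

-971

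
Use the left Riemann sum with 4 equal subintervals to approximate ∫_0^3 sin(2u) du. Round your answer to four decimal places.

Δu = (3 − 0)/4 = 0.75.
Left endpoints: 0, 0.75, 1.5, 2.25.
f(0) ≈ 0.0000, f(0.75) ≈ 0.9975, f(1.5) ≈ 0.1411, f(2.25) ≈ -0.9775.
Sum = Δu · [f(0) + f(0.75) + f(1.5) + f(2.25)].
Sum ≈ 0.1208.

0.1208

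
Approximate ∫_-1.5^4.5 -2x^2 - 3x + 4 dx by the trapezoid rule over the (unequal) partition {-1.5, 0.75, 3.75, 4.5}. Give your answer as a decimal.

-78.9375

Subinterval widths: 2.25, 3, 0.75.
f(-1.5) = 4, f(0.75) = 0.625, f(3.75) = -35.375, f(4.5) = -50.
On each subinterval the trapezoid contributes (Δx_i/2)·[f(x_{i-1}) + f(x_i)].
Sum = -78.9375.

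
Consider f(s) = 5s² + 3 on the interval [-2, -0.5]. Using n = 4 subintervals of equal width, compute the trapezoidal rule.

Δs = (-0.5 − (-2))/4 = 0.375.
f(-2) = 23, f(-1.625) = 16.203125, f(-1.25) = 10.8125, f(-0.875) = 6.828125, f(-0.5) = 4.25.
T_4 = (Δs/2)·[f(s_0) + 2f(s_1) + 2f(s_2) + 2f(s_3) + f(s_4)].
Sum = 17.80078125.

17.80078125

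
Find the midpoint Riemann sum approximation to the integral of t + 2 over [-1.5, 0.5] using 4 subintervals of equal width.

Δt = (0.5 − (-1.5))/4 = 0.5.
Midpoints: -1.25, -0.75, -0.25, 0.25.
f(-1.25) = 0.75, f(-0.75) = 1.25, f(-0.25) = 1.75, f(0.25) = 2.25.
Sum = Δt · [f(-1.25) + f(-0.75) + f(-0.25) + f(0.25)].
Sum = 3.

3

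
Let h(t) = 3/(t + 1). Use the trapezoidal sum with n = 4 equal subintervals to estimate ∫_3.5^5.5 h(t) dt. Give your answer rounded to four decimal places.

1.1048

Δt = (5.5 − 3.5)/4 = 0.5.
h(3.5) = 2/3, h(4) = 0.6, h(4.5) = 6/11, h(5) = 0.5, h(5.5) = 6/13.
T_4 = (Δt/2)·[h(t_0) + 2h(t_1) + 2h(t_2) + 2h(t_3) + h(t_4)].
Sum ≈ 1.1048.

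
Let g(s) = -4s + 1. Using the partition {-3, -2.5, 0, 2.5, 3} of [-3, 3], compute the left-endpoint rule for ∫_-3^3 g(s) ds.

Subinterval widths: 0.5, 2.5, 2.5, 0.5.
Left endpoints: -3, -2.5, 0, 2.5.
g(-3) = 13, g(-2.5) = 11, g(0) = 1, g(2.5) = -9.
Sum = Σ Δs_i · g(s_i).
Sum = 32.

32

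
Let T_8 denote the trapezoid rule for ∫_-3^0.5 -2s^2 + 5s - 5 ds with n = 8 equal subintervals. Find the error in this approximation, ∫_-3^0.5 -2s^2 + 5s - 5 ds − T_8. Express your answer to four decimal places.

Exact integral: ∫_-3^0.5 f(s) ds ≈ -57.458333.
T_8 ≈ -57.681641.
Error ≈ -57.458333 − (-57.681641) ≈ 0.2233.

0.2233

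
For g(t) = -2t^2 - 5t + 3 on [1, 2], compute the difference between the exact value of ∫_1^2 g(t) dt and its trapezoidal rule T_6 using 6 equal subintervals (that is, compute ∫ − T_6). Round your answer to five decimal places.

0.00926

Exact integral: ∫_1^2 g(t) dt ≈ -9.1666667.
T_6 ≈ -9.1759259.
Error ≈ -9.1666667 − (-9.1759259) ≈ 0.00926.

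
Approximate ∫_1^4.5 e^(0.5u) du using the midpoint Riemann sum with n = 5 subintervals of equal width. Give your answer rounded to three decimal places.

Δu = (4.5 − 1)/5 = 0.7.
Midpoints: 1.35, 2.05, 2.75, 3.45, 4.15.
f(1.35) ≈ 1.964, f(2.05) ≈ 2.787, f(2.75) ≈ 3.955, f(3.45) ≈ 5.613, f(4.15) ≈ 7.965.
Sum = Δu · [f(1.35) + f(2.05) + f(2.75) + f(3.45) + f(4.15)].
Sum ≈ 15.598.

15.598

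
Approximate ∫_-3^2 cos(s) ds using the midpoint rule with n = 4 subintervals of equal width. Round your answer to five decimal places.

Δs = (2 − (-3))/4 = 1.25.
Midpoints: -2.375, -1.125, 0.125, 1.375.
f(-2.375) ≈ -0.72028, f(-1.125) ≈ 0.43118, f(0.125) ≈ 0.99220, f(1.375) ≈ 0.19455.
Sum = Δs · [f(-2.375) + f(-1.125) + f(0.125) + f(1.375)].
Sum ≈ 1.12205.

1.12205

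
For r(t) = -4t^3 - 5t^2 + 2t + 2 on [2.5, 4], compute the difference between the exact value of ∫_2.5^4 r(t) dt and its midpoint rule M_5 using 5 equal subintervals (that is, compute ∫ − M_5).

Exact integral: ∫_2.5^4 r(t) dt = -284.8125.
M_5 = -284.3175.
Error = -284.8125 − (-284.3175) = -0.495.

-0.495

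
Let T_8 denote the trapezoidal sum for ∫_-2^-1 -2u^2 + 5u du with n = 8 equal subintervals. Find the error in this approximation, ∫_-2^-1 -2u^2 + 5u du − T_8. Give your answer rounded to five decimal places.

0.00521

Exact integral: ∫_-2^-1 f(u) du ≈ -12.1666667.
T_8 = -12.171875.
Error ≈ -12.1666667 − (-12.171875) ≈ 0.00521.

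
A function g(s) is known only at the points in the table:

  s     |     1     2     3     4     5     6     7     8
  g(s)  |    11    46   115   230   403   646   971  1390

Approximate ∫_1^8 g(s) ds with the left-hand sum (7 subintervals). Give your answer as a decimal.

2422

Δs = 1.
Sum = 1·[11 + 46 + 115 + 230 + 403 + 646 + 971] = 2422.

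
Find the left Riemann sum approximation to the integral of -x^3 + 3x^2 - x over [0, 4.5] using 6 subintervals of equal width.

-10.01953125

Δx = (4.5 − 0)/6 = 0.75.
Left endpoints: 0, 0.75, 1.5, 2.25, 3, 3.75.
f(0) = 0, f(0.75) = 0.515625, f(1.5) = 1.875, f(2.25) = 1.546875, f(3) = -3, f(3.75) = -14.296875.
Sum = Δx · [f(0) + f(0.75) + f(1.5) + ...].
Sum = -10.01953125.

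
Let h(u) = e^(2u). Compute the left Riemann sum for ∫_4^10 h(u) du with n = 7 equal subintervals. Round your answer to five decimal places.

Δu = (10 − 4)/7 = 6/7.
Left endpoints: 4, 34/7, 40/7, 46/7, 52/7, 58/7, 64/7.
h(4) ≈ 2980.95799, h(34/7) ≈ 16552.38889, h(40/7) ≈ 91910.58016, h(46/7) ≈ 510352.60229, h(52/7) ≈ 2833838.91410, h(58/7) ≈ 15735479.65650, h(64/7) ≈ 87374521.81506.
Sum = Δu · [h(4) + h(34/7) + h(40/7) + ...].
Sum ≈ 91341974.49856.

91341974.49856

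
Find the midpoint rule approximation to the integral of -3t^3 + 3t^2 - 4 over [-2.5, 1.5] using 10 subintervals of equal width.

28.1

Δt = (1.5 − (-2.5))/10 = 0.4.
Midpoints: -2.3, -1.9, -1.5, -1.1, -0.7, -0.3, 0.1, 0.5, 0.9, 1.3.
f(-2.3) = 48.371, f(-1.9) = 27.407, f(-1.5) = 12.875, f(-1.1) = 3.623, f(-0.7) = -1.501, f(-0.3) = -3.649, f(0.1) = -3.973, f(0.5) = -3.625, f(0.9) = -3.757, f(1.3) = -5.521.
Sum = Δt · [f(-2.3) + f(-1.9) + f(-1.5) + ...].
Sum = 28.1.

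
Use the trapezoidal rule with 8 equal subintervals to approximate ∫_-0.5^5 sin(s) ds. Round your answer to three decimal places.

Δs = (5 − (-0.5))/8 = 0.6875.
f(-0.5) ≈ -0.479, f(0.1875) ≈ 0.186, f(0.875) ≈ 0.768, f(1.5625) ≈ 1.000, f(2.25) ≈ 0.778, f(2.9375) ≈ 0.203, f(3.625) ≈ -0.465, f(4.3125) ≈ -0.921, f(5) ≈ -0.959.
T_8 = (Δs/2)·[f(s_0) + 2f(s_1) + ... + 2f(s_{7}) + f(s_8)].
Sum ≈ 0.570.

0.570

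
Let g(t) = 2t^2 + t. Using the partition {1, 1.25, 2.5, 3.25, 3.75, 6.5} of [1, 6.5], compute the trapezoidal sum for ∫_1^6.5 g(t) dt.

210.8125

Subinterval widths: 0.25, 1.25, 0.75, 0.5, 2.75.
g(1) = 3, g(1.25) = 4.375, g(2.5) = 15, g(3.25) = 24.375, g(3.75) = 31.875, g(6.5) = 91.
On each subinterval the trapezoid contributes (Δt_i/2)·[g(t_{i-1}) + g(t_i)].
Sum = 210.8125.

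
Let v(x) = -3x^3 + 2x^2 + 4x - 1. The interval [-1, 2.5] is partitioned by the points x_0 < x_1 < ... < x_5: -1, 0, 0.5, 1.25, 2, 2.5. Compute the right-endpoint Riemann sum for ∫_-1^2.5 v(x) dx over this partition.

Subinterval widths: 1, 0.5, 0.75, 0.75, 0.5.
Right endpoints: 0, 0.5, 1.25, 2, 2.5.
v(0) = -1, v(0.5) = 1.125, v(1.25) = 1.265625, v(2) = -9, v(2.5) = -25.375.
Sum = Σ Δx_i · v(x_i).
Sum = -18.92578125.

-18.92578125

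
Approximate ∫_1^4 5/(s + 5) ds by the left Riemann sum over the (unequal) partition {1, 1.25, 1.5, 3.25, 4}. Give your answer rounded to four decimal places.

Subinterval widths: 0.25, 0.25, 1.75, 0.75.
Left endpoints: 1, 1.25, 1.5, 3.25.
f(1) = 5/6, f(1.25) = 0.8, f(1.5) = 10/13, f(3.25) = 20/33.
Sum = Σ Δs_i · f(s_i).
Sum ≈ 2.2090.

2.2090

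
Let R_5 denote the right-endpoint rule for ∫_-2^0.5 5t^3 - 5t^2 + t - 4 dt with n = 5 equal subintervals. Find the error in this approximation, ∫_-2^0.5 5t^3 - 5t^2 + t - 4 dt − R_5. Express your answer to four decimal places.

Exact integral: ∫_-2^0.5 f(t) dt ≈ -45.338542.
R_5 = -31.5625.
Error ≈ -45.338542 − (-31.5625) ≈ -13.7760.

-13.7760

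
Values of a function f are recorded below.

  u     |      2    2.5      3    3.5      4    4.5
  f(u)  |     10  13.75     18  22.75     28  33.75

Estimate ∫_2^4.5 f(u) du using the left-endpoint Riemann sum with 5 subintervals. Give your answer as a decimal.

46.25

Δu = 0.5.
Sum = 0.5·[10 + 13.75 + 18 + 22.75 + 28] = 46.25.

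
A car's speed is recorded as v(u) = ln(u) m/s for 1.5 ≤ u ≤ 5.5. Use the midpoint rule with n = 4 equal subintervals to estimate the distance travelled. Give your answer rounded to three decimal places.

Δu = (5.5 − 1.5)/4 = 1.
Midpoints: 2, 3, 4, 5.
v(2) ≈ 0.693, v(3) ≈ 1.099, v(4) ≈ 1.386, v(5) ≈ 1.609.
Sum = Δu · [v(2) + v(3) + v(4) + v(5)].
Sum ≈ 4.787.

4.787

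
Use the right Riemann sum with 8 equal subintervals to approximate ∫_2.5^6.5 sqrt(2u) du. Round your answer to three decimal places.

12.236

Δu = (6.5 − 2.5)/8 = 0.5.
Right endpoints: 3, 3.5, 4, 4.5, 5, 5.5, 6, 6.5.
f(3) ≈ 2.449, f(3.5) ≈ 2.646, f(4) ≈ 2.828, f(4.5) ≈ 3.000, f(5) ≈ 3.162, f(5.5) ≈ 3.317, f(6) ≈ 3.464, f(6.5) ≈ 3.606.
Sum = Δu · [f(3) + f(3.5) + f(4) + ...].
Sum ≈ 12.236.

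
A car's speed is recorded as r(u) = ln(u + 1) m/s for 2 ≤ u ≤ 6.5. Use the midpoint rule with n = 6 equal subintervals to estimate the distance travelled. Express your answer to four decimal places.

7.3206

Δu = (6.5 − 2)/6 = 0.75.
Midpoints: 2.375, 3.125, 3.875, 4.625, 5.375, 6.125.
r(2.375) ≈ 1.2164, r(3.125) ≈ 1.4171, r(3.875) ≈ 1.5841, r(4.625) ≈ 1.7272, r(5.375) ≈ 1.8524, r(6.125) ≈ 1.9636.
Sum = Δu · [r(2.375) + r(3.125) + r(3.875) + ...].
Sum ≈ 7.3206.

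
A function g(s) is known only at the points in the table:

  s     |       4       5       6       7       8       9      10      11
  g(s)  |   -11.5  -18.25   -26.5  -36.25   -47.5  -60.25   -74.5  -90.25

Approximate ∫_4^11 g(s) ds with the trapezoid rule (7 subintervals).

Δs = 1.
T_7 = (1/2)·[(-11.5) + 2·(-18.25) + 2·(-26.5) + 2·(-36.25) + 2·(-47.5) + 2·(-60.25) + 2·(-74.5) + (-90.25)] = -314.125.

-314.125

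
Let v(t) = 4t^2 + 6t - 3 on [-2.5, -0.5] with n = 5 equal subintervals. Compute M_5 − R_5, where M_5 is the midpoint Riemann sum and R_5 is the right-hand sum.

M_5 = -3.44.
R_5 = -5.52.
M_5 − R_5 = 2.08.

2.08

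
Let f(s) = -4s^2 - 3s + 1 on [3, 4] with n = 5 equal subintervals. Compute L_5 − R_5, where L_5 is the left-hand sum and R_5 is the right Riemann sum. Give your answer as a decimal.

L_5 = -55.76.
R_5 = -61.96.
L_5 − R_5 = 6.2.

6.2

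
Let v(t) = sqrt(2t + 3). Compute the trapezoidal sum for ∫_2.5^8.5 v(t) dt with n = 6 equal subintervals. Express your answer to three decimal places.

Δt = (8.5 − 2.5)/6 = 1.
v(2.5) ≈ 2.828, v(3.5) ≈ 3.162, v(4.5) ≈ 3.464, v(5.5) ≈ 3.742, v(6.5) ≈ 4.000, v(7.5) ≈ 4.243, v(8.5) ≈ 4.472.
T_6 = (Δt/2)·[v(t_0) + 2v(t_1) + ... + 2v(t_{5}) + v(t_6)].
Sum ≈ 22.261.

22.261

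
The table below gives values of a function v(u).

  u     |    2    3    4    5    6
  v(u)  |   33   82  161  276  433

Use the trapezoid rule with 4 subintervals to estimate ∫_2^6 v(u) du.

Δu = 1.
T_4 = (1/2)·[33 + 2·82 + 2·161 + 2·276 + 433] = 752.

752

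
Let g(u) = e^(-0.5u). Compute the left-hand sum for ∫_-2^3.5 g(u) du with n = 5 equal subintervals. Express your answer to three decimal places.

Δu = (3.5 − (-2))/5 = 1.1.
Left endpoints: -2, -0.9, 0.2, 1.3, 2.4.
g(-2) ≈ 2.718, g(-0.9) ≈ 1.568, g(0.2) ≈ 0.905, g(1.3) ≈ 0.522, g(2.4) ≈ 0.301.
Sum = Δu · [g(-2) + g(-0.9) + g(0.2) + g(1.3) + g(2.4)].
Sum ≈ 6.616.

6.616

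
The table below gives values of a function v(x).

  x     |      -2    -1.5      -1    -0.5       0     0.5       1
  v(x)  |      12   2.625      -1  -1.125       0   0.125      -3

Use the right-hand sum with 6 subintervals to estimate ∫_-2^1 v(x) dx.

-1.1875

Δx = 0.5.
Sum = 0.5·[2.625 + (-1) + (-1.125) + 0 + 0.125 + (-3)] = -1.1875.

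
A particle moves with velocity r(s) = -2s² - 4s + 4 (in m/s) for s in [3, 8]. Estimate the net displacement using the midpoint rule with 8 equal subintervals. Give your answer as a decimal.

Δs = (8 − 3)/8 = 0.625.
Midpoints: 3.3125, 3.9375, 4.5625, 5.1875, 5.8125, 6.4375, 7.0625, 7.6875.
r(3.3125) = -31.1953125, r(3.9375) = -42.7578125, r(4.5625) = -55.8828125, r(5.1875) = -70.5703125, r(5.8125) = -86.8203125, r(6.4375) = -104.6328125, r(7.0625) = -124.0078125, r(7.6875) = -144.9453125.
Sum = Δs · [r(3.3125) + r(3.9375) + r(4.5625) + ...].
Sum = -413.0078125.

-413.0078125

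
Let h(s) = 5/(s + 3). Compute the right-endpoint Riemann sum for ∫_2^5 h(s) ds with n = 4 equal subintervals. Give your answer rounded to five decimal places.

2.21509

Δs = (5 − 2)/4 = 0.75.
Right endpoints: 2.75, 3.5, 4.25, 5.
h(2.75) = 20/23, h(3.5) = 10/13, h(4.25) = 20/29, h(5) = 0.625.
Sum = Δs · [h(2.75) + h(3.5) + h(4.25) + h(5)].
Sum ≈ 2.21509.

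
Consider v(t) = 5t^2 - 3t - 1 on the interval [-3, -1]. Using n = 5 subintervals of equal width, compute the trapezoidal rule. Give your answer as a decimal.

53.6

Δt = (-1 − (-3))/5 = 0.4.
v(-3) = 53, v(-2.6) = 40.6, v(-2.2) = 29.8, v(-1.8) = 20.6, v(-1.4) = 13, v(-1) = 7.
T_5 = (Δt/2)·[v(t_0) + 2v(t_1) + ... + 2v(t_{4}) + v(t_5)].
Sum = 53.6.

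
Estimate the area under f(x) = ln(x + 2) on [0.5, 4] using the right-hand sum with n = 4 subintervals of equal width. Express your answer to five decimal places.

Δx = (4 − 0.5)/4 = 0.875.
Right endpoints: 1.375, 2.25, 3.125, 4.
f(1.375) ≈ 1.21640, f(2.25) ≈ 1.44692, f(3.125) ≈ 1.63413, f(4) ≈ 1.79176.
Sum = Δx · [f(1.375) + f(2.25) + f(3.125) + f(4)].
Sum ≈ 5.32805.

5.32805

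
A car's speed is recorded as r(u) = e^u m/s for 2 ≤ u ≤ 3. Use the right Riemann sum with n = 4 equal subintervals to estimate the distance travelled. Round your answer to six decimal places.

Δu = (3 − 2)/4 = 0.25.
Right endpoints: 2.25, 2.5, 2.75, 3.
r(2.25) ≈ 9.487736, r(2.5) ≈ 12.182494, r(2.75) ≈ 15.642632, r(3) ≈ 20.085537.
Sum = Δu · [r(2.25) + r(2.5) + r(2.75) + r(3)].
Sum ≈ 14.349600.

14.349600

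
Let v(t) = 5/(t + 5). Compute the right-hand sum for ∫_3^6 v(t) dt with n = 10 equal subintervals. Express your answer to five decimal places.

1.56698

Δt = (6 − 3)/10 = 0.3.
Right endpoints: 3.3, 3.6, 3.9, 4.2, 4.5, 4.8, 5.1, 5.4, 5.7, 6.
v(3.3) = 50/83, v(3.6) = 25/43, v(3.9) = 50/89, v(4.2) = 25/46, v(4.5) = 10/19, v(4.8) = 25/49, v(5.1) = 50/101, v(5.4) = 25/52, v(5.7) = 50/107, v(6) = 5/11.
Sum = Δt · [v(3.3) + v(3.6) + v(3.9) + ...].
Sum ≈ 1.56698.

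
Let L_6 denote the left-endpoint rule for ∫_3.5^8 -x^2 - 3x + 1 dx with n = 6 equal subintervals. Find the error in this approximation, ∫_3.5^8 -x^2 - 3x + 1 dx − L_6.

-24.046875

Exact integral: ∫_3.5^8 f(x) dx = -229.5.
L_6 = -205.453125.
Error = -229.5 − (-205.453125) = -24.046875.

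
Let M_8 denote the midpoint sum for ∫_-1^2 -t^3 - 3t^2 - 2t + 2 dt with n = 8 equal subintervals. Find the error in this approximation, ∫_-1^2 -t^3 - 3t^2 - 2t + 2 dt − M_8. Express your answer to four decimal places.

Exact integral: ∫_-1^2 f(t) dt = -9.75.
M_8 ≈ -9.591797.
Error ≈ -9.75 − (-9.591797) ≈ -0.1582.

-0.1582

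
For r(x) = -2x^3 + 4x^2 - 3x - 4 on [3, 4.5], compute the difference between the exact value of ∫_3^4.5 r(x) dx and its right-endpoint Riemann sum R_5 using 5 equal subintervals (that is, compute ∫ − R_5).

13.57875

Exact integral: ∫_3^4.5 r(x) dx = -101.90625.
R_5 = -115.485.
Error = -101.90625 − (-115.485) = 13.57875.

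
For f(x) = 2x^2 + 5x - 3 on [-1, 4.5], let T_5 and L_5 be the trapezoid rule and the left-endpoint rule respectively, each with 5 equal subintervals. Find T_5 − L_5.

36.3

T_5 = 95.26.
L_5 = 58.96.
T_5 − L_5 = 36.3.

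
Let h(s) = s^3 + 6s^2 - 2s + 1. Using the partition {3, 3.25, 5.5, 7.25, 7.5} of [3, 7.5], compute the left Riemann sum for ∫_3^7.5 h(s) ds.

Subinterval widths: 0.25, 2.25, 1.75, 0.25.
Left endpoints: 3, 3.25, 5.5, 7.25.
h(3) = 76, h(3.25) = 92.203125, h(5.5) = 337.875, h(7.25) = 682.953125.
Sum = Σ Δs_i · h(s_i).
Sum = 988.4765625.

988.4765625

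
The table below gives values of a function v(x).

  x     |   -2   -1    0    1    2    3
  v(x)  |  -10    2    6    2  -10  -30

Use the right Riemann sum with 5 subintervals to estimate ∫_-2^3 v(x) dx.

Δx = 1.
Sum = 1·[2 + 6 + 2 + (-10) + (-30)] = -30.

-30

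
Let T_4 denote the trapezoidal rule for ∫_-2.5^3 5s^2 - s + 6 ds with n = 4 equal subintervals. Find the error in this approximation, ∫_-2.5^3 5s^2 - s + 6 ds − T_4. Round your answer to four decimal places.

-8.6654

Exact integral: ∫_-2.5^3 f(s) ds ≈ 102.666667.
T_4 = 111.33203125.
Error ≈ 102.666667 − 111.33203125 ≈ -8.6654.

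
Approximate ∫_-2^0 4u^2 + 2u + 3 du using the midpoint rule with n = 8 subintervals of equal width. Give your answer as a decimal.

Δu = (0 − (-2))/8 = 0.25.
Midpoints: -1.875, -1.625, -1.375, -1.125, -0.875, -0.625, -0.375, -0.125.
f(-1.875) = 13.3125, f(-1.625) = 10.3125, f(-1.375) = 7.8125, f(-1.125) = 5.8125, f(-0.875) = 4.3125, f(-0.625) = 3.3125, f(-0.375) = 2.8125, f(-0.125) = 2.8125.
Sum = Δu · [f(-1.875) + f(-1.625) + f(-1.375) + ...].
Sum = 12.625.

12.625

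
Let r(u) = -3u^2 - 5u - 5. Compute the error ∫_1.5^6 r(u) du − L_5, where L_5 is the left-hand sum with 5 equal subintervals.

-53.865

Exact integral: ∫_1.5^6 r(u) du = -319.5.
L_5 = -265.635.
Error = -319.5 − (-265.635) = -53.865.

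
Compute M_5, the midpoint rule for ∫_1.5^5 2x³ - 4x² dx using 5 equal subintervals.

145.586875

Δx = (5 − 1.5)/5 = 0.7.
Midpoints: 1.85, 2.55, 3.25, 3.95, 4.65.
f(1.85) = -1.02675, f(2.55) = 7.15275, f(3.25) = 26.40625, f(3.95) = 60.84975, f(4.65) = 114.59925.
Sum = Δx · [f(1.85) + f(2.55) + f(3.25) + f(3.95) + f(4.65)].
Sum = 145.586875.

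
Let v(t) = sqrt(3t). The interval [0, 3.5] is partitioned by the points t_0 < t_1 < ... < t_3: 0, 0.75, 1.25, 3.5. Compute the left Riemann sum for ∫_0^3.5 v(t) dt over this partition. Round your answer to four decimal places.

Subinterval widths: 0.75, 0.5, 2.25.
Left endpoints: 0, 0.75, 1.25.
v(0) ≈ 0.0000, v(0.75) ≈ 1.5000, v(1.25) ≈ 1.9365.
Sum = Σ Δt_i · v(t_i).
Sum ≈ 5.1071.

5.1071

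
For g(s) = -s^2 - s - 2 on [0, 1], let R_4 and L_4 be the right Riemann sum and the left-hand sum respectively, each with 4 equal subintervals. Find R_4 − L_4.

R_4 = -3.09375.
L_4 = -2.59375.
R_4 − L_4 = -0.5.

-0.5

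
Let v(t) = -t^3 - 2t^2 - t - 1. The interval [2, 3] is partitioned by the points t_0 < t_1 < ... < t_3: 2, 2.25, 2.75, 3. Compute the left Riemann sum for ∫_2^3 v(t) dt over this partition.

Subinterval widths: 0.25, 0.5, 0.25.
Left endpoints: 2, 2.25, 2.75.
v(2) = -19, v(2.25) = -24.765625, v(2.75) = -39.671875.
Sum = Σ Δt_i · v(t_i).
Sum = -27.05078125.

-27.05078125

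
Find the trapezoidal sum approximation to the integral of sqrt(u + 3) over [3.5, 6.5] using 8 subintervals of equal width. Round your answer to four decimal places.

Δu = (6.5 − 3.5)/8 = 0.375.
f(3.5) ≈ 2.5495, f(3.875) ≈ 2.6220, f(4.25) ≈ 2.6926, f(4.625) ≈ 2.7613, f(5) ≈ 2.8284, f(5.375) ≈ 2.8940, f(5.75) ≈ 2.9580, f(6.125) ≈ 3.0208, f(6.5) ≈ 3.0822.
T_8 = (Δu/2)·[f(u_0) + 2f(u_1) + ... + 2f(u_{7}) + f(u_8)].
Sum ≈ 8.4724.

8.4724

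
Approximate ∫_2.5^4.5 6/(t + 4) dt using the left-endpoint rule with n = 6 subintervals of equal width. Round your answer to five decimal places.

Δt = (4.5 − 2.5)/6 = 1/3.
Left endpoints: 2.5, 17/6, 19/6, 3.5, 23/6, 25/6.
f(2.5) = 12/13, f(17/6) = 36/41, f(19/6) = 36/43, f(3.5) = 0.8, f(23/6) = 36/47, f(25/6) = 36/49.
Sum = Δt · [f(2.5) + f(17/6) + f(19/6) + ...].
Sum ≈ 1.64633.

1.64633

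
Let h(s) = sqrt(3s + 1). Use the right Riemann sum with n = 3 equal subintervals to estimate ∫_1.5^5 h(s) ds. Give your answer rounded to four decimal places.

Δs = (5 − 1.5)/3 = 7/6.
Right endpoints: 8/3, 23/6, 5.
h(8/3) ≈ 3.0000, h(23/6) ≈ 3.5355, h(5) ≈ 4.0000.
Sum = Δs · [h(8/3) + h(23/6) + h(5)].
Sum ≈ 12.2915.

12.2915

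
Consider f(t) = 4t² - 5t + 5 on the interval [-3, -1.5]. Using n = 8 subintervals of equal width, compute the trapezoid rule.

55.91015625

Δt = (-1.5 − (-3))/8 = 0.1875.
f(-3) = 56, f(-2.8125) = 50.703125, f(-2.625) = 45.6875, f(-2.4375) = 40.953125, f(-2.25) = 36.5, f(-2.0625) = 32.328125, f(-1.875) = 28.4375, f(-1.6875) = 24.828125, f(-1.5) = 21.5.
T_8 = (Δt/2)·[f(t_0) + 2f(t_1) + ... + 2f(t_{7}) + f(t_8)].
Sum = 55.91015625.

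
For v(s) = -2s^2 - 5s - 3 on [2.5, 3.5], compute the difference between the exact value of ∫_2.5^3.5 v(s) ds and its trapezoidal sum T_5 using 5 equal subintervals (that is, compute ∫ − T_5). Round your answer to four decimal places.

Exact integral: ∫_2.5^3.5 v(s) ds ≈ -36.166667.
T_5 = -36.18.
Error ≈ -36.166667 − (-36.18) ≈ 0.0133.

0.0133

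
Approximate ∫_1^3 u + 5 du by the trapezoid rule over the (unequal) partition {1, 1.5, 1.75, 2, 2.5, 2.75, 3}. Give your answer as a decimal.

14

Subinterval widths: 0.5, 0.25, 0.25, 0.5, 0.25, 0.25.
f(1) = 6, f(1.5) = 6.5, f(1.75) = 6.75, f(2) = 7, f(2.5) = 7.5, f(2.75) = 7.75, f(3) = 8.
On each subinterval the trapezoid contributes (Δu_i/2)·[f(u_{i-1}) + f(u_i)].
Sum = 14.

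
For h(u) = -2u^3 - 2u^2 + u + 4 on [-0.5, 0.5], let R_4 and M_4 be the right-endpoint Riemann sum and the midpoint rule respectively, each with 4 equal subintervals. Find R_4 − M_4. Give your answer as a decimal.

R_4 = 3.875.
M_4 = 3.84375.
R_4 − M_4 = 0.03125.

0.03125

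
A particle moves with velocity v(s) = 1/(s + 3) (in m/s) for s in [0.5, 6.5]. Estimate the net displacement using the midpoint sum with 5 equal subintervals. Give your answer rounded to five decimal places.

0.99439

Δs = (6.5 − 0.5)/5 = 1.2.
Midpoints: 1.1, 2.3, 3.5, 4.7, 5.9.
v(1.1) = 10/41, v(2.3) = 10/53, v(3.5) = 2/13, v(4.7) = 10/77, v(5.9) = 10/89.
Sum = Δs · [v(1.1) + v(2.3) + v(3.5) + v(4.7) + v(5.9)].
Sum ≈ 0.99439.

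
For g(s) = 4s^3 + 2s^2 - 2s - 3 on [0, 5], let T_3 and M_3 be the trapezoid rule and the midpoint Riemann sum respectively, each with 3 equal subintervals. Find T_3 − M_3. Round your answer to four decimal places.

T_3 ≈ 742.407407.
M_3 ≈ 631.296296.
T_3 − M_3 ≈ 111.1111.

111.1111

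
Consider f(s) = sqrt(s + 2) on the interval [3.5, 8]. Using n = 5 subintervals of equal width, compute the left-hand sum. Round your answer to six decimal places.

Δs = (8 − 3.5)/5 = 0.9.
Left endpoints: 3.5, 4.4, 5.3, 6.2, 7.1.
f(3.5) ≈ 2.345208, f(4.4) ≈ 2.529822, f(5.3) ≈ 2.701851, f(6.2) ≈ 2.863564, f(7.1) ≈ 3.016621.
Sum = Δs · [f(3.5) + f(4.4) + f(5.3) + f(6.2) + f(7.1)].
Sum ≈ 12.111359.

12.111359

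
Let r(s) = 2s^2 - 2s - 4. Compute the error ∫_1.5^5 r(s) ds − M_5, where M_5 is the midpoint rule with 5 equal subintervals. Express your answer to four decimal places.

Exact integral: ∫_1.5^5 r(s) ds ≈ 44.333333.
M_5 = 44.0475.
Error ≈ 44.333333 − 44.0475 ≈ 0.2858.

0.2858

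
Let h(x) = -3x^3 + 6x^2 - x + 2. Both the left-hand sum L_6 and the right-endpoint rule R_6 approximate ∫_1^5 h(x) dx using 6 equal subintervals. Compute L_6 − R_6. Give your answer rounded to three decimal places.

154.667

L_6 ≈ -152.88889.
R_6 ≈ -307.55556.
L_6 − R_6 ≈ 154.667.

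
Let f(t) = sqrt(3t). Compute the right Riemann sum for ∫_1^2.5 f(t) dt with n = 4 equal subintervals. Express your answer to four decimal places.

3.5947

Δt = (2.5 − 1)/4 = 0.375.
Right endpoints: 1.375, 1.75, 2.125, 2.5.
f(1.375) ≈ 2.0310, f(1.75) ≈ 2.2913, f(2.125) ≈ 2.5249, f(2.5) ≈ 2.7386.
Sum = Δt · [f(1.375) + f(1.75) + f(2.125) + f(2.5)].
Sum ≈ 3.5947.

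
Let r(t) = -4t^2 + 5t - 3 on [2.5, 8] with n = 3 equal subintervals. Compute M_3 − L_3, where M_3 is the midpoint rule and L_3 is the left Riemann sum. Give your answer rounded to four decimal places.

-168.0556

M_3 ≈ -527.796296.
L_3 ≈ -359.740741.
M_3 − L_3 ≈ -168.0556.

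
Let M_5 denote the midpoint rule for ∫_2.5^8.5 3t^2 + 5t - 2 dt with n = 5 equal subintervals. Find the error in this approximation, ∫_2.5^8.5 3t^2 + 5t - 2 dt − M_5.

2.16

Exact integral: ∫_2.5^8.5 f(t) dt = 751.5.
M_5 = 749.34.
Error = 751.5 − 749.34 = 2.16.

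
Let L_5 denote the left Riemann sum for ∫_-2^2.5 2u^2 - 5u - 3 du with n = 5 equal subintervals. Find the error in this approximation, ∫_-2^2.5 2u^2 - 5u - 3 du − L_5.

Exact integral: ∫_-2^2.5 f(u) du = -3.375.
L_5 = 5.94.
Error = -3.375 − 5.94 = -9.315.

-9.315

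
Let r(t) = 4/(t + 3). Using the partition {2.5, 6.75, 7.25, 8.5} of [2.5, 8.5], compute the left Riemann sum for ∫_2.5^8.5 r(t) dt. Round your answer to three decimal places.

Subinterval widths: 4.25, 0.5, 1.25.
Left endpoints: 2.5, 6.75, 7.25.
r(2.5) = 8/11, r(6.75) = 16/39, r(7.25) = 16/41.
Sum = Σ Δt_i · r(t_i).
Sum ≈ 3.784.

3.784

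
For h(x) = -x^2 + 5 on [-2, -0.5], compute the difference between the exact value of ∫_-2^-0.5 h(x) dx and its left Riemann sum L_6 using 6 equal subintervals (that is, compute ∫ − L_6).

0.484375

Exact integral: ∫_-2^-0.5 h(x) dx = 4.875.
L_6 = 4.390625.
Error = 4.875 − 4.390625 = 0.484375.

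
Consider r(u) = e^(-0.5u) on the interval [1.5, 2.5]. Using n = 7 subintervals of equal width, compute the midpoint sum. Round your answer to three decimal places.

0.372

Δu = (2.5 − 1.5)/7 = 1/7.
Midpoints: 11/7, 12/7, 13/7, 2, 15/7, 16/7, 17/7.
r(11/7) ≈ 0.456, r(12/7) ≈ 0.424, r(13/7) ≈ 0.395, r(2) ≈ 0.368, r(15/7) ≈ 0.343, r(16/7) ≈ 0.319, r(17/7) ≈ 0.297.
Sum = Δu · [r(11/7) + r(12/7) + r(13/7) + ...].
Sum ≈ 0.372.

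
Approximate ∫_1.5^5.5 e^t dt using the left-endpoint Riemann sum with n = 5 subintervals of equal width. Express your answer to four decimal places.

156.8028

Δt = (5.5 − 1.5)/5 = 0.8.
Left endpoints: 1.5, 2.3, 3.1, 3.9, 4.7.
f(1.5) ≈ 4.4817, f(2.3) ≈ 9.9742, f(3.1) ≈ 22.1980, f(3.9) ≈ 49.4024, f(4.7) ≈ 109.9472.
Sum = Δt · [f(1.5) + f(2.3) + f(3.1) + f(3.9) + f(4.7)].
Sum ≈ 156.8028.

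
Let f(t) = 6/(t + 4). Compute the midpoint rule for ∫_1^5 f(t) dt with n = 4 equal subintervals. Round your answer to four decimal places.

Δt = (5 − 1)/4 = 1.
Midpoints: 1.5, 2.5, 3.5, 4.5.
f(1.5) = 12/11, f(2.5) = 12/13, f(3.5) = 0.8, f(4.5) = 12/17.
Sum = Δt · [f(1.5) + f(2.5) + f(3.5) + f(4.5)].
Sum ≈ 3.5199.

3.5199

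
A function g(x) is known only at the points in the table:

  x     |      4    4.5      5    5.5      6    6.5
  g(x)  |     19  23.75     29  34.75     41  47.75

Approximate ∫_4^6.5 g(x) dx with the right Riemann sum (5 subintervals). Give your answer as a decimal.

88.125

Δx = 0.5.
Sum = 0.5·[23.75 + 29 + 34.75 + 41 + 47.75] = 88.125.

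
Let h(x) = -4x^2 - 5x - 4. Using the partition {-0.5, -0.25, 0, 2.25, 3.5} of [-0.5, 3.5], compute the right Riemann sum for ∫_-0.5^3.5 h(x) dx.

-169.75

Subinterval widths: 0.25, 0.25, 2.25, 1.25.
Right endpoints: -0.25, 0, 2.25, 3.5.
h(-0.25) = -3, h(0) = -4, h(2.25) = -35.5, h(3.5) = -70.5.
Sum = Σ Δx_i · h(x_i).
Sum = -169.75.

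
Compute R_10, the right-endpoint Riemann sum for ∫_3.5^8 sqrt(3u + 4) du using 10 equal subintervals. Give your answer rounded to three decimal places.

Δu = (8 − 3.5)/10 = 0.45.
Right endpoints: 3.95, 4.4, 4.85, 5.3, 5.75, 6.2, 6.65, 7.1, 7.55, 8.
f(3.95) ≈ 3.981, f(4.4) ≈ 4.147, f(4.85) ≈ 4.307, f(5.3) ≈ 4.461, f(5.75) ≈ 4.610, f(6.2) ≈ 4.754, f(6.65) ≈ 4.894, f(7.1) ≈ 5.030, f(7.55) ≈ 5.162, f(8) ≈ 5.292.
Sum = Δu · [f(3.95) + f(4.4) + f(4.85) + ...].
Sum ≈ 20.987.

20.987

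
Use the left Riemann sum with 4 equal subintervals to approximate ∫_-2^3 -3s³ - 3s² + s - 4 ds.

-39.140625

Δs = (3 − (-2))/4 = 1.25.
Left endpoints: -2, -0.75, 0.5, 1.75.
f(-2) = 6, f(-0.75) = -5.171875, f(0.5) = -4.625, f(1.75) = -27.515625.
Sum = Δs · [f(-2) + f(-0.75) + f(0.5) + f(1.75)].
Sum = -39.140625.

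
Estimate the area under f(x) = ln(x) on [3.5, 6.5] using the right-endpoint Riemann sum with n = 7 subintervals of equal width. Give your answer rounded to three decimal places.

4.913

Δx = (6.5 − 3.5)/7 = 3/7.
Right endpoints: 55/14, 61/14, 67/14, 73/14, 79/14, 85/14, 6.5.
f(55/14) ≈ 1.368, f(61/14) ≈ 1.472, f(67/14) ≈ 1.566, f(73/14) ≈ 1.651, f(79/14) ≈ 1.730, f(85/14) ≈ 1.804, f(6.5) ≈ 1.872.
Sum = Δx · [f(55/14) + f(61/14) + f(67/14) + ...].
Sum ≈ 4.913.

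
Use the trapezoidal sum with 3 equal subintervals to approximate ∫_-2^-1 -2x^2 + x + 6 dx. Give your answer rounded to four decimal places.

Δx = (-1 − (-2))/3 = 1/3.
f(-2) = -4, f(-5/3) = -11/9, f(-4/3) = 10/9, f(-1) = 3.
T_3 = (Δx/2)·[f(x_0) + 2f(x_1) + 2f(x_2) + f(x_3)].
Sum ≈ -0.2037.

-0.2037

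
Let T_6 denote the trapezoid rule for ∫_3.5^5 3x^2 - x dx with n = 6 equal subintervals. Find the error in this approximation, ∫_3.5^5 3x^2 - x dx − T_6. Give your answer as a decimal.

-0.046875

Exact integral: ∫_3.5^5 f(x) dx = 75.75.
T_6 = 75.796875.
Error = 75.75 − 75.796875 = -0.046875.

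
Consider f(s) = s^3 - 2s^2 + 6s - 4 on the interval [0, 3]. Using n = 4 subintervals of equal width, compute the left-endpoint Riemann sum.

7.828125

Δs = (3 − 0)/4 = 0.75.
Left endpoints: 0, 0.75, 1.5, 2.25.
f(0) = -4, f(0.75) = -0.203125, f(1.5) = 3.875, f(2.25) = 10.765625.
Sum = Δs · [f(0) + f(0.75) + f(1.5) + f(2.25)].
Sum = 7.828125.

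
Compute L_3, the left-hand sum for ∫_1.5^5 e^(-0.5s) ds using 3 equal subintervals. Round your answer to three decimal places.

Δs = (5 − 1.5)/3 = 7/6.
Left endpoints: 1.5, 8/3, 23/6.
f(1.5) ≈ 0.472, f(8/3) ≈ 0.264, f(23/6) ≈ 0.147.
Sum = Δs · [f(1.5) + f(8/3) + f(23/6)].
Sum ≈ 1.030.

1.030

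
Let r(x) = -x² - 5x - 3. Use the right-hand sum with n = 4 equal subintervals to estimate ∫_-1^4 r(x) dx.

-100.46875

Δx = (4 − (-1))/4 = 1.25.
Right endpoints: 0.25, 1.5, 2.75, 4.
r(0.25) = -4.3125, r(1.5) = -12.75, r(2.75) = -24.3125, r(4) = -39.
Sum = Δx · [r(0.25) + r(1.5) + r(2.75) + r(4)].
Sum = -100.46875.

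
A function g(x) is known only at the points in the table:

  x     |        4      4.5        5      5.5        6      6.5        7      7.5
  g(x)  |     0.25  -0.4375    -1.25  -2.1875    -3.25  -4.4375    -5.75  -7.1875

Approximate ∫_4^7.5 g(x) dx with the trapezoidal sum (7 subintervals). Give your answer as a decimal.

Δx = 0.5.
T_7 = (0.5/2)·[0.25 + 2·(-0.4375) + 2·(-1.25) + 2·(-2.1875) + 2·(-3.25) + 2·(-4.4375) + 2·(-5.75) + (-7.1875)] = -10.390625.

-10.390625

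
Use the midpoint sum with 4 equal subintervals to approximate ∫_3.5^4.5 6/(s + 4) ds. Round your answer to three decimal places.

Δs = (4.5 − 3.5)/4 = 0.25.
Midpoints: 3.625, 3.875, 4.125, 4.375.
f(3.625) = 48/61, f(3.875) = 16/21, f(4.125) = 48/65, f(4.375) = 48/67.
Sum = Δs · [f(3.625) + f(3.875) + f(4.125) + f(4.375)].
Sum ≈ 0.751.

0.751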